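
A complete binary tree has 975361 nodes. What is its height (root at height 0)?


In a complete binary tree, level k holds nodes 2^k .. 2^(k+1)-1 (1-indexed).
Height = floor(log2(n)) = floor(log2(975361)) = 19
Check: 2^19 = 524288 <= 975361 < 1048576 = 2^20


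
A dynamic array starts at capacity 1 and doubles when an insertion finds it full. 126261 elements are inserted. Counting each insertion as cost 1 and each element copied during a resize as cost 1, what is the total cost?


n = 126261
Insertion costs: 126261
Resizes copy 1, 2, 4, ... up to the largest power of 2 that is <= n-1 = 126260, i.e. 65536.
Copy costs = 1 + 2 + 4 + 8 + 16 + 32 + 64 + 128 + 256 + 512 + 1024 + 2048 + 4096 + 8192 + 16384 + 32768 + 65536 = 131071
Total = 126261 + 131071 = 257332


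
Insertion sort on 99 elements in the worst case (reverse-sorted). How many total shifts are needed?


In the worst case (reverse-sorted), each element shifts past all previous:
  Element 1: 1 shifts
  Element 2: 2 shifts
  Element 3: 3 shifts
  Element 4: 4 shifts
  Element 5: 5 shifts
  ...
  Element 98: 98 shifts
Total = 1 + 2 + ... + 98
= 99*(99-1)/2 = 4851


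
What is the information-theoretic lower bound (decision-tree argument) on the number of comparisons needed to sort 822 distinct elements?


A binary decision tree of height h has at most 2^h leaves and needs at least n! of them, so h >= ceil(log2(n!)).
822! is far too large to multiply out, so use Stirling's series:
  ln(n!) ~ n ln n - n + (1/2) ln(2 pi n) + 1/(12n)  (error below 1/(360 n^3), negligible here)
  ln(822) = 6.7117404
  n ln n = 822 * 6.7117404 = 5517.0506
  (1/2) ln(2 pi * 822) = (1/2) ln(5164.7783) = 4.2748
  1/(12*822) = 0.0001
  ln(822!) ~ 5517.0506 - 822 + 4.2748 + 0.0001 = 4699.3255
Convert to base 2: log2(822!) = 4699.3255 / ln 2 = 4699.3255 / 0.69314718 = 6779.6936
ceil(6779.6936) = 6780


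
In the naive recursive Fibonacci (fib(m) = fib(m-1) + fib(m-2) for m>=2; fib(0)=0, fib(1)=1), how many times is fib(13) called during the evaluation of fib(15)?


Let N(m) = number of times fib(m) is called while evaluating fib(15).
N(15) = 1 (the initial call).
N(14) = 1 (only fib(15) calls it).
For 1 <= m <= 13: fib(m) is called by fib(m+1) and fib(m+2), so
  N(m) = N(m+1) + N(m+2).
fib(0) is called only by fib(2), so N(0) = N(2).
Walk down from m=15:
  N(15)=1, N(14)=1, N(13)=2
N(13) = 2


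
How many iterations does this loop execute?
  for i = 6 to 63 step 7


The loop variable i takes values starting at 6 and increments by 7 each iteration.
Sequence: i = 6, 13, 20, 27, 34, 41, 48, 55, 62
The upper bound 63 is inclusive, so the count is floor((last - first) / step) + 1:
floor((63 - 6) / 7) + 1 = floor(57/7) + 1 = 8 + 1 = 9


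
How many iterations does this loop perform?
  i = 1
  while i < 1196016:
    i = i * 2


The loop variable doubles each iteration:
i = 1 -> 2 -> 4 -> 8 -> 16 -> 32 -> 64 -> 128 -> 256 -> 512 -> 1024 -> 2048 -> 4096 -> 8192 -> 16384 -> 32768 -> 65536 -> 131072 -> 262144 -> 524288 -> 1048576 -> 2097152 (stop, 2097152 >= 1196016)
Number of doublings = ceil(log2(1196016)) = 21


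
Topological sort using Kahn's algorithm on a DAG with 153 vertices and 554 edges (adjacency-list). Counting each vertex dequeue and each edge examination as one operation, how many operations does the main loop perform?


Kahn's algorithm:
  1. Compute in-degrees: O(V + E)
  2. Process queue: each vertex dequeued once (O(V))
     each edge examined once (O(E))
Total = V + E = 153 + 554 = 707


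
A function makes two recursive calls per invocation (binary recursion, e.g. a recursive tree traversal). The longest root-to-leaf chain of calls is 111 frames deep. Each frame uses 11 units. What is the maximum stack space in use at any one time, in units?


Binary recursion: the two calls run one after the other, so only one root-to-leaf chain of frames is on the stack at a time.
Maximum depth (longest chain) = 111 frames
Each frame = 11 units
Max stack space = 111 * 11 = 1221


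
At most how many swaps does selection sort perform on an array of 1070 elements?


Each of the 1069 passes places one element in its final position.
Pass 1: swap minimum into position 0
Pass 2: swap minimum of remaining into position 1
...
Pass 1069: last two elements, one swap
Maximum swaps = 1070 - 1 = 1069


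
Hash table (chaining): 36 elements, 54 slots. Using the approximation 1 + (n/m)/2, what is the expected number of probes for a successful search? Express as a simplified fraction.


Computing expected probes:
alpha = 36/54
= 1 + alpha/2
= 1 + 36/(2*54)
= (2*54 + 36) / (2*54)
= 144/108 = 4/3


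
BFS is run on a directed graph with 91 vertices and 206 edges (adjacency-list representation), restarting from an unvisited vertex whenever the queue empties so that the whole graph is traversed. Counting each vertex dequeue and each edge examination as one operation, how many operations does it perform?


A full BFS traversal dequeues each vertex exactly once and examines each directed edge exactly once.
V = 91 (vertex processing cost)
E = 206 (edge examination cost)
Total operations proportional to V + E = 91 + 206 = 297


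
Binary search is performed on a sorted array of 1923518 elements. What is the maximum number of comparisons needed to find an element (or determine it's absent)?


Binary search halves the search space each comparison:
  Step 1: search space = 1923518 -> 961759
  Step 2: search space = 961759 -> 480879
  Step 3: search space = 480879 -> 240439
  Step 4: search space = 240439 -> 120219
  Step 5: search space = 120219 -> 60109
  Step 6: search space = 60109 -> 30054
  Step 7: search space = 30054 -> 15027
  Step 8: search space = 15027 -> 7513
  Step 9: search space = 7513 -> 3756
  Step 10: search space = 3756 -> 1878
  Step 11: search space = 1878 -> 939
  Step 12: search space = 939 -> 469
  Step 13: search space = 469 -> 234
  Step 14: search space = 234 -> 117
  Step 15: search space = 117 -> 58
  Step 16: search space = 58 -> 29
  Step 17: search space = 29 -> 14
  Step 18: search space = 14 -> 7
  Step 19: search space = 7 -> 3
  Step 20: search space = 3 -> 1
  Step 21: search space = 1 (final check)
Maximum comparisons = floor(log2(1923518)) + 1 = 20 + 1 = 21


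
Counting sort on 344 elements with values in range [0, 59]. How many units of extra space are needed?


Output array size: 344 (to store sorted result)
Count array size: 60 (one slot per possible value, range 0 to 59)
Total extra space = 344 + 60 = 404


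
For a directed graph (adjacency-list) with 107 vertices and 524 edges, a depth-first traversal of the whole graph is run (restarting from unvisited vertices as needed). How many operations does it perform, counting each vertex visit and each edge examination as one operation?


A full DFS traversal visits each vertex once and examines each edge once.
V = 107
E = 524
Sum = 107 + 524 = 631


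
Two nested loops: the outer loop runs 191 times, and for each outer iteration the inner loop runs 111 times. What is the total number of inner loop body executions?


Outer loop: 191 iterations
Inner loop: 111 iterations per outer iteration
Total = 191 * 111 = 21201


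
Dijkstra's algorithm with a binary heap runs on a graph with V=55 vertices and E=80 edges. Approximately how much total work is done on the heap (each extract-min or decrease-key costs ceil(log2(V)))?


Dijkstra with a binary heap: each vertex is extracted once, each edge may relax once.
Each heap operation costs O(log V).
V + E = 55 + 80 = 135
ceil(log2(55)) = 6 (since 2^5 = 32 < 55 <= 64 = 2^6)
Total heap work = (V+E) * ceil(log2(V)) = 135 * 6 = 810


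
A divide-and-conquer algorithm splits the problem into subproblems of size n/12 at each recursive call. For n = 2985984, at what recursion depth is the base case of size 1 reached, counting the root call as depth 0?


At each depth, the problem size is divided by 12:
  Depth 0: problem size = 2985984
  Depth 1: problem size = 248832
  Depth 2: problem size = 20736
  Depth 3: problem size = 1728
  Depth 4: problem size = 144
  Depth 5: problem size = 12
  Depth 6: problem size = 1 (base case)
The base case is reached at depth log_12(2985984) = 6 (the tree has 7 levels counting depth 0, but the depth asked for is 6).
Recursion depth = 6


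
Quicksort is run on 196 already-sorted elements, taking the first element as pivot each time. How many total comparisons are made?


Sum of comparisons per partition:
195 + 194 + ... + 1 + 0
= 196 * (196 - 1) / 2
= 196 * 195 / 2
= 19110


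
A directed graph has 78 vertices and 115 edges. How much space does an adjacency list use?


Adjacency list: one list head per vertex + one entry per edge
Vertex heads: 78
Edge entries: 115
Total = 78 + 115 = 193


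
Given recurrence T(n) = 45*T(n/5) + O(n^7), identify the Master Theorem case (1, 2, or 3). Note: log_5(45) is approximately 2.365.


Master Theorem parameters: a=45, b=5, c=7
log_b(a) = 2.365
Compare b^c with a: 5^7 = 78125 > 45, so c > log_b(a).
Comparing c=7 vs log_b(a)=2.365:
7 > 2.365 => Case 3
Result: T(n) = O(n^7)
Master Theorem case = 3


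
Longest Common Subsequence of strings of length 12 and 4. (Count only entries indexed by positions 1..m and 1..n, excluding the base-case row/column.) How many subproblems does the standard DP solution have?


DP table indexed by positions in both strings.
First string: 12 positions
Second string: 4 positions
Total = 12 * 4 = 48


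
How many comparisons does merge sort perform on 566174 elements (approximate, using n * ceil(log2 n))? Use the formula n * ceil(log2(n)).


Recursion depth: ceil(log2(566174)) = 20
Each recursion level merges n = 566174 elements
Total = 566174 * 20 = 11323480


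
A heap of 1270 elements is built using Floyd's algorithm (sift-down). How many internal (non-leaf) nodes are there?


Leaf nodes occupy roughly half the array.
Sift-down is called for each internal node, starting from the last one.
Internal nodes = floor(n/2) = floor(1270/2) = 635


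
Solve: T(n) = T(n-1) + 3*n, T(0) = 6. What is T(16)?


Expanding the recurrence:
T(16) = T(15) + 3*16
       = T(14) + 3*15 + 3*16
       ...
       = T(0) + 3*(1 + 2 + ... + 16)
       = 6 + 3 * 16*17/2
       = 6 + 3 * 136
       = 6 + 408 = 414


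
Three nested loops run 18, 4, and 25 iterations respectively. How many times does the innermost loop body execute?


Loop 1 (outermost): 18 iterations
Loop 2 (middle): 4 iterations per outer
Loop 3 (innermost): 25 iterations per middle
Total = 18 * 4 * 25 = 1800


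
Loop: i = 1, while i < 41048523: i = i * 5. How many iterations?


i multiplies by 5 each step:
i = 1 -> 5 -> 25 -> 125 -> 625 -> 3125 -> 15625 -> 78125 -> 390625 -> 1953125 -> 9765625 -> 48828125 (stop)
Iterations = ceil(log_5(41048523)) = 11


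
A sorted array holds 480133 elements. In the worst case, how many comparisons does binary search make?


Halving sequence: 480133 -> 240066 -> 120033 -> 60016 -> 30008 -> 15004 -> 7502 -> 3751 -> 1875 -> 937 -> 468 -> 234 -> 117 -> 58 -> 29 -> 14 -> 7 -> 3 -> 1
Number of halvings = 18
Max comparisons = 18 + 1 = 19


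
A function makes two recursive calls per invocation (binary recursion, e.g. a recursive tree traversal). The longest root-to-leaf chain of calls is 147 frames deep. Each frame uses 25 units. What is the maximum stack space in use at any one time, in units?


Binary recursion: the two calls run one after the other, so only one root-to-leaf chain of frames is on the stack at a time.
Maximum depth (longest chain) = 147 frames
Each frame = 25 units
Max stack space = 147 * 25 = 3675


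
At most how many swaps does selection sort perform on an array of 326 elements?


Each of the 325 passes places one element in its final position.
Pass 1: swap minimum into position 0
Pass 2: swap minimum of remaining into position 1
...
Pass 325: last two elements, one swap
Maximum swaps = 326 - 1 = 325


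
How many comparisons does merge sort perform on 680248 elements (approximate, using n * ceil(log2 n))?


Recursion depth: ceil(log2(680248)) = 20
Each recursion level merges n = 680248 elements
Total = 680248 * 20 = 13604960


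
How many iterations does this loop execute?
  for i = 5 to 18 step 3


The loop variable i takes values starting at 5 and increments by 3 each iteration.
Sequence: i = 5, 8, 11, 14, 17
The upper bound 18 is inclusive, so the count is floor((last - first) / step) + 1:
floor((18 - 5) / 3) + 1 = floor(13/3) + 1 = 4 + 1 = 5


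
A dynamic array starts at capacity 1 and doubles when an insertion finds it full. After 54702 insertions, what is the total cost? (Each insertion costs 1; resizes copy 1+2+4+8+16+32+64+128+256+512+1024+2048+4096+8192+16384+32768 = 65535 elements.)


Insertion cost: 54702 (one per element)
Resizes occur just before inserting elements 2, 3, 5, 9, ...
Elements copied at each resize: 1 + 2 + 4 + 8 + 16 + 32 + 64 + 128 + 256 + 512 + 1024 + 2048 + 4096 + 8192 + 16384 + 32768
Sum of copies = 65535 (geometric series: 2^k - 1)
Total = 54702 + 65535 = 120237


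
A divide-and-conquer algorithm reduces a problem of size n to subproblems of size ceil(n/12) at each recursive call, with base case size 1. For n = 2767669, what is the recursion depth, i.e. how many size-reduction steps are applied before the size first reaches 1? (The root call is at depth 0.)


Each step divides the size by 12 (rounding up); after k steps the size is ceil(n/12^k), which equals 1 exactly when 12^k >= n.
So the depth is the smallest k with 12^k >= 2767669, i.e. ceil(log_12(2767669)).
12^5 = 248832 < 2767669 <= 2985984 = 12^6
Recursion depth = 6


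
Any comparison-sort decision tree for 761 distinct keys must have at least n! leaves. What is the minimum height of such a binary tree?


A binary decision tree of height h has at most 2^h leaves and needs at least n! of them, so h >= ceil(log2(n!)).
761! is far too large to multiply out, so use Stirling's series:
  ln(n!) ~ n ln n - n + (1/2) ln(2 pi n) + 1/(12n)  (error below 1/(360 n^3), negligible here)
  ln(761) = 6.6346334
  n ln n = 761 * 6.6346334 = 5048.9560
  (1/2) ln(2 pi * 761) = (1/2) ln(4781.5040) = 4.2363
  1/(12*761) = 0.0001
  ln(761!) ~ 5048.9560 - 761 + 4.2363 + 0.0001 = 4292.1924
Convert to base 2: log2(761!) = 4292.1924 / ln 2 = 4292.1924 / 0.69314718 = 6192.3247
ceil(6192.3247) = 6193


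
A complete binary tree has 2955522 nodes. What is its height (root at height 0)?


In a complete binary tree, level k holds nodes 2^k .. 2^(k+1)-1 (1-indexed).
Height = floor(log2(n)) = floor(log2(2955522)) = 21
Check: 2^21 = 2097152 <= 2955522 < 4194304 = 2^22


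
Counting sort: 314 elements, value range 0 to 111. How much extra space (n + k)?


n = 314 (output array)
k = 112 (count array for 112 distinct values)
Extra space = 314 + 112 = 426


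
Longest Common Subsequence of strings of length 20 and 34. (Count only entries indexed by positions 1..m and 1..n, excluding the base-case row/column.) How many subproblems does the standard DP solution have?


DP table indexed by positions in both strings.
First string: 20 positions
Second string: 34 positions
Total = 20 * 34 = 680


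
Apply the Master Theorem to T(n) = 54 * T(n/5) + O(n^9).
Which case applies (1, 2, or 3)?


The Master Theorem: T(n) = a*T(n/b) + O(n^c)
  a = 54, b = 5, c = 9
log_b(a) = log_5(54) ~ 2.478
Compare b^c with a: 5^9 = 1953125 > 54, so c > log_b(a).
Since c > log_b(a), Case 3 applies.
T(n) = O(n^9)
Master Theorem case = 3


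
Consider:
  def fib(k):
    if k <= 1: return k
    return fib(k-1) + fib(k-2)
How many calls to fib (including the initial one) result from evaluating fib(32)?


Let C(m) = total calls to evaluate fib(m). Then C(0)=C(1)=1, and
C(m) = 1 + C(m-1) + C(m-2) for m >= 2.
Build the table (each entry = 1 + previous two):
  C(0) = 1
  C(1) = 1
  C(2) = 1 + 1 + 1 = 3
  C(3) = 1 + 3 + 1 = 5
  C(4) = 1 + 5 + 3 = 9
  C(5) = 1 + 9 + 5 = 15
  C(6) = 1 + 15 + 9 = 25
  C(7) = 1 + 25 + 15 = 41
  C(8) = 1 + 41 + 25 = 67
  C(9) = 1 + 67 + 41 = 109
  C(10) = 1 + 109 + 67 = 177
  C(11) = 1 + 177 + 109 = 287
  C(12) = 1 + 287 + 177 = 465
  C(13) = 1 + 465 + 287 = 753
  C(14) = 1 + 753 + 465 = 1219
  C(15) = 1 + 1219 + 753 = 1973
  C(16) = 1 + 1973 + 1219 = 3193
  C(17) = 1 + 3193 + 1973 = 5167
  C(18) = 1 + 5167 + 3193 = 8361
  C(19) = 1 + 8361 + 5167 = 13529
  C(20) = 1 + 13529 + 8361 = 21891
  C(21) = 1 + 21891 + 13529 = 35421
  C(22) = 1 + 35421 + 21891 = 57313
  C(23) = 1 + 57313 + 35421 = 92735
  C(24) = 1 + 92735 + 57313 = 150049
  C(25) = 1 + 150049 + 92735 = 242785
  C(26) = 1 + 242785 + 150049 = 392835
  C(27) = 1 + 392835 + 242785 = 635621
  C(28) = 1 + 635621 + 392835 = 1028457
  C(29) = 1 + 1028457 + 635621 = 1664079
  C(30) = 1 + 1664079 + 1028457 = 2692537
  C(31) = 1 + 2692537 + 1664079 = 4356617
  C(32) = 1 + 4356617 + 2692537 = 7049155
Total calls for fib(32) = 7049155


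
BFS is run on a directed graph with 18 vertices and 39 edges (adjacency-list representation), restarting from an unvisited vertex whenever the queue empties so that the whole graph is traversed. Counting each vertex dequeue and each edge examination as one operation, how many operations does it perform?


A full BFS traversal dequeues each vertex exactly once and examines each directed edge exactly once.
V = 18 (vertex processing cost)
E = 39 (edge examination cost)
Total operations proportional to V + E = 18 + 39 = 57


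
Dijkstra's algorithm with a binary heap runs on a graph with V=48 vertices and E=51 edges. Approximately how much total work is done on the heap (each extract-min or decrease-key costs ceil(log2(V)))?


Dijkstra with a binary heap: each vertex is extracted once, each edge may relax once.
Each heap operation costs O(log V).
V + E = 48 + 51 = 99
ceil(log2(48)) = 6 (since 2^5 = 32 < 48 <= 64 = 2^6)
Total heap work = (V+E) * ceil(log2(V)) = 99 * 6 = 594


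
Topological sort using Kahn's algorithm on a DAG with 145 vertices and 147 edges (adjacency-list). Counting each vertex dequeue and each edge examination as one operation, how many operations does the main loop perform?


Kahn's algorithm:
  1. Compute in-degrees: O(V + E)
  2. Process queue: each vertex dequeued once (O(V))
     each edge examined once (O(E))
Total = V + E = 145 + 147 = 292


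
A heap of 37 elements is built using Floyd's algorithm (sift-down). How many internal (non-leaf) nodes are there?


Leaf nodes occupy roughly half the array.
Sift-down is called for each internal node, starting from the last one.
Internal nodes = floor(n/2) = floor(37/2) = 18


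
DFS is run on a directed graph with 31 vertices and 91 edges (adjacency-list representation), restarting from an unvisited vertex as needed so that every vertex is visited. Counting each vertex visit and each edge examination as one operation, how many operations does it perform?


A full DFS traversal processes each vertex exactly once (push/pop on stack).
Each directed edge is examined once.
V = 31, E = 91
V + E = 122


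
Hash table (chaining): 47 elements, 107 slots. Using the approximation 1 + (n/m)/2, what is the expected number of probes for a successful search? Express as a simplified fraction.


Computing expected probes:
alpha = 47/107
= 1 + alpha/2
= 1 + 47/(2*107)
= (2*107 + 47) / (2*107)
= 261/214


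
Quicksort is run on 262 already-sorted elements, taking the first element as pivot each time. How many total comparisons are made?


Sum of comparisons per partition:
261 + 260 + ... + 1 + 0
= 262 * (262 - 1) / 2
= 262 * 261 / 2
= 34191


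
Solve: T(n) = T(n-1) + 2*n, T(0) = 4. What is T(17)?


Expanding the recurrence:
T(17) = T(16) + 2*17
       = T(15) + 2*16 + 2*17
       ...
       = T(0) + 2*(1 + 2 + ... + 17)
       = 4 + 2 * 17*18/2
       = 4 + 2 * 153
       = 4 + 306 = 310


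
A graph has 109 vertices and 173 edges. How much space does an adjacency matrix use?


Adjacency matrix: V x V grid of entries
Space = V^2 = 109^2 = 109 * 109 = 11881


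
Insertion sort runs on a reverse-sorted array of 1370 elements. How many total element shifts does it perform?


Sum of shifts = 1 + 2 + 3 + ... + 1369
= 1370 * 1369 / 2
= 1875530 / 2
= 937765


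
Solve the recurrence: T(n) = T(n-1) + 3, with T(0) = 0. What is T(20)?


Unrolling the recurrence:
T(20) = T(19) + 3
       = T(18) + 3 + 3
       = T(17) + 3*3
       ...
       = T(0) + 3*20
       = 0 + 60 = 60


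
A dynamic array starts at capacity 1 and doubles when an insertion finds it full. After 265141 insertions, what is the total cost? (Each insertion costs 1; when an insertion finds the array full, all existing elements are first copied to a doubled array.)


Insertion cost: 265141 (one per element)
Resizes occur just before inserting elements 2, 3, 5, 9, ...
Elements copied at each resize: 1 + 2 + 4 + 8 + 16 + 32 + 64 + 128 + 256 + 512 + 1024 + 2048 + 4096 + 8192 + 16384 + 32768 + 65536 + 131072 + 262144
Sum of copies = 524287 (geometric series: 2^k - 1)
Total = 265141 + 524287 = 789428


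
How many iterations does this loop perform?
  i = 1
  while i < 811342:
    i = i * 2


The loop variable doubles each iteration:
i = 1 -> 2 -> 4 -> 8 -> 16 -> 32 -> 64 -> 128 -> 256 -> 512 -> 1024 -> 2048 -> 4096 -> 8192 -> 16384 -> 32768 -> 65536 -> 131072 -> 262144 -> 524288 -> 1048576 (stop, 1048576 >= 811342)
Number of doublings = ceil(log2(811342)) = 20


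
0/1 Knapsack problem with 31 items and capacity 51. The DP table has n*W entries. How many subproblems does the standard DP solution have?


The DP table is indexed by (item, capacity).
Rows: 31 items
Columns: 51 capacity values (1 to W)
Total subproblems = 31 * 51 = 1581


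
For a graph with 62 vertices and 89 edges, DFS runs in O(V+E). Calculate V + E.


A full DFS traversal visits each vertex once and examines each edge once.
V = 62
E = 89
Sum = 62 + 89 = 151


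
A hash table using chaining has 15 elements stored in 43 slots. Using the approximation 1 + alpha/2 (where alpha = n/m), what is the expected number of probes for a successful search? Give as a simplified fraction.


Load factor alpha = n/m = 15/43
Expected probes = 1 + alpha/2 = 1 + 15/(2*43)
= 1 + 15/86
= 86/86 + 15/86
= 101/86


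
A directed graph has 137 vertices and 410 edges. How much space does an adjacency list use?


Adjacency list: one list head per vertex + one entry per edge
Vertex heads: 137
Edge entries: 410
Total = 137 + 410 = 547


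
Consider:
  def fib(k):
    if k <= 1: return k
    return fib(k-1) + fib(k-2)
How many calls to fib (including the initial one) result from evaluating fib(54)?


Let C(m) = total calls to evaluate fib(m). Then C(0)=C(1)=1, and
C(m) = 1 + C(m-1) + C(m-2) for m >= 2.
Build the table (each entry = 1 + previous two):
  C(0) = 1
  C(1) = 1
  C(2) = 1 + 1 + 1 = 3
  C(3) = 1 + 3 + 1 = 5
  C(4) = 1 + 5 + 3 = 9
  C(5) = 1 + 9 + 5 = 15
  C(6) = 1 + 15 + 9 = 25
  C(7) = 1 + 25 + 15 = 41
  C(8) = 1 + 41 + 25 = 67
  C(9) = 1 + 67 + 41 = 109
  C(10) = 1 + 109 + 67 = 177
  C(11) = 1 + 177 + 109 = 287
  C(12) = 1 + 287 + 177 = 465
  C(13) = 1 + 465 + 287 = 753
  C(14) = 1 + 753 + 465 = 1219
  C(15) = 1 + 1219 + 753 = 1973
  C(16) = 1 + 1973 + 1219 = 3193
  C(17) = 1 + 3193 + 1973 = 5167
  C(18) = 1 + 5167 + 3193 = 8361
  C(19) = 1 + 8361 + 5167 = 13529
  C(20) = 1 + 13529 + 8361 = 21891
  C(21) = 1 + 21891 + 13529 = 35421
  C(22) = 1 + 35421 + 21891 = 57313
  C(23) = 1 + 57313 + 35421 = 92735
  C(24) = 1 + 92735 + 57313 = 150049
  C(25) = 1 + 150049 + 92735 = 242785
  C(26) = 1 + 242785 + 150049 = 392835
  C(27) = 1 + 392835 + 242785 = 635621
  C(28) = 1 + 635621 + 392835 = 1028457
  C(29) = 1 + 1028457 + 635621 = 1664079
  C(30) = 1 + 1664079 + 1028457 = 2692537
  C(31) = 1 + 2692537 + 1664079 = 4356617
  C(32) = 1 + 4356617 + 2692537 = 7049155
  C(33) = 1 + 7049155 + 4356617 = 11405773
  C(34) = 1 + 11405773 + 7049155 = 18454929
  C(35) = 1 + 18454929 + 11405773 = 29860703
  C(36) = 1 + 29860703 + 18454929 = 48315633
  C(37) = 1 + 48315633 + 29860703 = 78176337
  C(38) = 1 + 78176337 + 48315633 = 126491971
  C(39) = 1 + 126491971 + 78176337 = 204668309
  C(40) = 1 + 204668309 + 126491971 = 331160281
  C(41) = 1 + 331160281 + 204668309 = 535828591
  C(42) = 1 + 535828591 + 331160281 = 866988873
  C(43) = 1 + 866988873 + 535828591 = 1402817465
  C(44) = 1 + 1402817465 + 866988873 = 2269806339
  C(45) = 1 + 2269806339 + 1402817465 = 3672623805
  C(46) = 1 + 3672623805 + 2269806339 = 5942430145
  C(47) = 1 + 5942430145 + 3672623805 = 9615053951
  C(48) = 1 + 9615053951 + 5942430145 = 15557484097
  C(49) = 1 + 15557484097 + 9615053951 = 25172538049
  C(50) = 1 + 25172538049 + 15557484097 = 40730022147
  C(51) = 1 + 40730022147 + 25172538049 = 65902560197
  C(52) = 1 + 65902560197 + 40730022147 = 106632582345
  C(53) = 1 + 106632582345 + 65902560197 = 172535142543
  C(54) = 1 + 172535142543 + 106632582345 = 279167724889
Total calls for fib(54) = 279167724889


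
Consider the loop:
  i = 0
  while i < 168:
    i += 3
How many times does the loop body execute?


Starting at i = 0, each iteration adds 3.
Iterations until i >= 168:
  Iteration 1: i = 0 -> i = 3
  Iteration 2: i = 3 -> i = 6
  Iteration 3: i = 6 -> i = 9
  Iteration 4: i = 9 -> i = 12
  Iteration 5: i = 12 -> i = 15
  Iteration 6: i = 15 -> i = 18
  Iteration 7: i = 18 -> i = 21
  Iteration 8: i = 21 -> i = 24
  ... continuing ...
Total iterations = ceil(168/3) = 56


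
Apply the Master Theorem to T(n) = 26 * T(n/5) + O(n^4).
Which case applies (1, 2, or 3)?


The Master Theorem: T(n) = a*T(n/b) + O(n^c)
  a = 26, b = 5, c = 4
log_b(a) = log_5(26) ~ 2.024
Compare b^c with a: 5^4 = 625 > 26, so c > log_b(a).
Since c > log_b(a), Case 3 applies.
T(n) = O(n^4)
Master Theorem case = 3


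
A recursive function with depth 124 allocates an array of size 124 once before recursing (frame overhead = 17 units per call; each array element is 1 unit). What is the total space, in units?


Array allocation: 124 units (allocated once)
Stack frames: 124 deep * 17 per frame = 2108 units
Total = 124 + 2108 = 2232


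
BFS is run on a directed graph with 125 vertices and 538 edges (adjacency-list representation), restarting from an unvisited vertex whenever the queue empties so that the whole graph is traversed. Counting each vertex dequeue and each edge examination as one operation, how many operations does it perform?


A full BFS traversal dequeues each vertex exactly once and examines each directed edge exactly once.
V = 125 (vertex processing cost)
E = 538 (edge examination cost)
Total operations proportional to V + E = 125 + 538 = 663


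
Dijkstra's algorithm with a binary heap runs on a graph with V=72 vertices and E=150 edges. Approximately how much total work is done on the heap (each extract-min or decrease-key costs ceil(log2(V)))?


Dijkstra with a binary heap: each vertex is extracted once, each edge may relax once.
Each heap operation costs O(log V).
V + E = 72 + 150 = 222
ceil(log2(72)) = 7 (since 2^6 = 64 < 72 <= 128 = 2^7)
Total heap work = (V+E) * ceil(log2(V)) = 222 * 7 = 1554


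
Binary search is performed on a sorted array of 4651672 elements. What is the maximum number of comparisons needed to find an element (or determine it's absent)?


Binary search halves the search space each comparison:
  Step 1: search space = 4651672 -> 2325836
  Step 2: search space = 2325836 -> 1162918
  Step 3: search space = 1162918 -> 581459
  Step 4: search space = 581459 -> 290729
  Step 5: search space = 290729 -> 145364
  Step 6: search space = 145364 -> 72682
  Step 7: search space = 72682 -> 36341
  Step 8: search space = 36341 -> 18170
  Step 9: search space = 18170 -> 9085
  Step 10: search space = 9085 -> 4542
  Step 11: search space = 4542 -> 2271
  Step 12: search space = 2271 -> 1135
  Step 13: search space = 1135 -> 567
  Step 14: search space = 567 -> 283
  Step 15: search space = 283 -> 141
  Step 16: search space = 141 -> 70
  Step 17: search space = 70 -> 35
  Step 18: search space = 35 -> 17
  Step 19: search space = 17 -> 8
  Step 20: search space = 8 -> 4
  Step 21: search space = 4 -> 2
  Step 22: search space = 2 -> 1
  Step 23: search space = 1 (final check)
Maximum comparisons = floor(log2(4651672)) + 1 = 22 + 1 = 23


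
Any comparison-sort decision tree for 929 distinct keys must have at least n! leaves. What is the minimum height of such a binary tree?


A binary decision tree of height h has at most 2^h leaves and needs at least n! of them, so h >= ceil(log2(n!)).
929! is far too large to multiply out, so use Stirling's series:
  ln(n!) ~ n ln n - n + (1/2) ln(2 pi n) + 1/(12n)  (error below 1/(360 n^3), negligible here)
  ln(929) = 6.8341087
  n ln n = 929 * 6.8341087 = 6348.8870
  (1/2) ln(2 pi * 929) = (1/2) ln(5837.0792) = 4.3360
  1/(12*929) = 0.0001
  ln(929!) ~ 6348.8870 - 929 + 4.3360 + 0.0001 = 5424.2231
Convert to base 2: log2(929!) = 5424.2231 / ln 2 = 5424.2231 / 0.69314718 = 7825.4998
ceil(7825.4998) = 7826


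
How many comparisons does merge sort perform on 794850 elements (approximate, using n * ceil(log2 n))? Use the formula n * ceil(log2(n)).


Recursion depth: ceil(log2(794850)) = 20
Each recursion level merges n = 794850 elements
Total = 794850 * 20 = 15897000


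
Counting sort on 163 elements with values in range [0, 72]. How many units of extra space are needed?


Output array size: 163 (to store sorted result)
Count array size: 73 (one slot per possible value, range 0 to 72)
Total extra space = 163 + 73 = 236


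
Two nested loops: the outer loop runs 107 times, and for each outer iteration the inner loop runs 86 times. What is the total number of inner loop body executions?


Outer loop: 107 iterations
Inner loop: 86 iterations per outer iteration
Total = 107 * 86 = 9202


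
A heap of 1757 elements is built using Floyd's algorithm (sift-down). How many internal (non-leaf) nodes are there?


Leaf nodes occupy roughly half the array.
Sift-down is called for each internal node, starting from the last one.
Internal nodes = floor(n/2) = floor(1757/2) = 878


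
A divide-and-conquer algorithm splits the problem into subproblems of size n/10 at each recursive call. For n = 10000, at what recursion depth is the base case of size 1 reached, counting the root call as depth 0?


At each depth, the problem size is divided by 10:
  Depth 0: problem size = 10000
  Depth 1: problem size = 1000
  Depth 2: problem size = 100
  Depth 3: problem size = 10
  Depth 4: problem size = 1 (base case)
The base case is reached at depth log_10(10000) = 4 (the tree has 5 levels counting depth 0, but the depth asked for is 4).
Recursion depth = 4


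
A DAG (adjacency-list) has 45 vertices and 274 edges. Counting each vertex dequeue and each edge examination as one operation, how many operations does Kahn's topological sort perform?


V = 45 (vertex processing)
E = 274 (edge processing)
V + E = 45 + 274 = 319


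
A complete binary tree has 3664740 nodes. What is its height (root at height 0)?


In a complete binary tree, level k holds nodes 2^k .. 2^(k+1)-1 (1-indexed).
Height = floor(log2(n)) = floor(log2(3664740)) = 21
Check: 2^21 = 2097152 <= 3664740 < 4194304 = 2^22


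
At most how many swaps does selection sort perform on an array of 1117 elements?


Each of the 1116 passes places one element in its final position.
Pass 1: swap minimum into position 0
Pass 2: swap minimum of remaining into position 1
...
Pass 1116: last two elements, one swap
Maximum swaps = 1117 - 1 = 1116


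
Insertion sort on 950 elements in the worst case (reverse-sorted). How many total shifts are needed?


In the worst case (reverse-sorted), each element shifts past all previous:
  Element 1: 1 shifts
  Element 2: 2 shifts
  Element 3: 3 shifts
  Element 4: 4 shifts
  Element 5: 5 shifts
  ...
  Element 949: 949 shifts
Total = 1 + 2 + ... + 949
= 950*(950-1)/2 = 450775


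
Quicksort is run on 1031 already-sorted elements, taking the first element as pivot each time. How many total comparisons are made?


Sum of comparisons per partition:
1030 + 1029 + ... + 1 + 0
= 1031 * (1031 - 1) / 2
= 1031 * 1030 / 2
= 530965


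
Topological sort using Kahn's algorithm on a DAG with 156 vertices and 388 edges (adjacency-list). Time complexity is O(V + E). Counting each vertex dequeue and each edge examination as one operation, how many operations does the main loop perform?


Kahn's algorithm:
  1. Compute in-degrees: O(V + E)
  2. Process queue: each vertex dequeued once (O(V))
     each edge examined once (O(E))
Total = V + E = 156 + 388 = 544


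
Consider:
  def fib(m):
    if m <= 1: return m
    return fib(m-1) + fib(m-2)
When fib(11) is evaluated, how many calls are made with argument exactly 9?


Let N(m) = number of times fib(m) is called while evaluating fib(11).
N(11) = 1 (the initial call).
N(10) = 1 (only fib(11) calls it).
For 1 <= m <= 9: fib(m) is called by fib(m+1) and fib(m+2), so
  N(m) = N(m+1) + N(m+2).
fib(0) is called only by fib(2), so N(0) = N(2).
Walk down from m=11:
  N(11)=1, N(10)=1, N(9)=2
N(9) = 2


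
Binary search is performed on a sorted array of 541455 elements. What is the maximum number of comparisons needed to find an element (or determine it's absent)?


Binary search halves the search space each comparison:
  Step 1: search space = 541455 -> 270727
  Step 2: search space = 270727 -> 135363
  Step 3: search space = 135363 -> 67681
  Step 4: search space = 67681 -> 33840
  Step 5: search space = 33840 -> 16920
  Step 6: search space = 16920 -> 8460
  Step 7: search space = 8460 -> 4230
  Step 8: search space = 4230 -> 2115
  Step 9: search space = 2115 -> 1057
  Step 10: search space = 1057 -> 528
  Step 11: search space = 528 -> 264
  Step 12: search space = 264 -> 132
  Step 13: search space = 132 -> 66
  Step 14: search space = 66 -> 33
  Step 15: search space = 33 -> 16
  Step 16: search space = 16 -> 8
  Step 17: search space = 8 -> 4
  Step 18: search space = 4 -> 2
  Step 19: search space = 2 -> 1
  Step 20: search space = 1 (final check)
Maximum comparisons = floor(log2(541455)) + 1 = 19 + 1 = 20


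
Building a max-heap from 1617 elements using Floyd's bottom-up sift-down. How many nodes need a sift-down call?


In a heap of 1617 elements (0-indexed array):
  Last element index: 1616
  Parent of last element: floor((1616 - 1) / 2) = 807
  Internal nodes: indices 0 to 807
  Count = floor(1617/2) = 808


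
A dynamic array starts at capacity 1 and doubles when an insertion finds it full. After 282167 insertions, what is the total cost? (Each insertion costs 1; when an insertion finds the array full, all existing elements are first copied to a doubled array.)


Insertion cost: 282167 (one per element)
Resizes occur just before inserting elements 2, 3, 5, 9, ...
Elements copied at each resize: 1 + 2 + 4 + 8 + 16 + 32 + 64 + 128 + 256 + 512 + 1024 + 2048 + 4096 + 8192 + 16384 + 32768 + 65536 + 131072 + 262144
Sum of copies = 524287 (geometric series: 2^k - 1)
Total = 282167 + 524287 = 806454


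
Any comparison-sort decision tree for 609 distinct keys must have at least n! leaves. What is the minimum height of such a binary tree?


A binary decision tree of height h has at most 2^h leaves and needs at least n! of them, so h >= ceil(log2(n!)).
609! is far too large to multiply out, so use Stirling's series:
  ln(n!) ~ n ln n - n + (1/2) ln(2 pi n) + 1/(12n)  (error below 1/(360 n^3), negligible here)
  ln(609) = 6.4118183
  n ln n = 609 * 6.4118183 = 3904.7973
  (1/2) ln(2 pi * 609) = (1/2) ln(3826.4599) = 4.1248
  1/(12*609) = 0.0001
  ln(609!) ~ 3904.7973 - 609 + 4.1248 + 0.0001 = 3299.9222
Convert to base 2: log2(609!) = 3299.9222 / ln 2 = 3299.9222 / 0.69314718 = 4760.7814
ceil(4760.7814) = 4761


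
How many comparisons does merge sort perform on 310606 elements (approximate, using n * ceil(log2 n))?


Recursion depth: ceil(log2(310606)) = 19
Each recursion level merges n = 310606 elements
Total = 310606 * 19 = 5901514


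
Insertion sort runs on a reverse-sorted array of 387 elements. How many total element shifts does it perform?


Sum of shifts = 1 + 2 + 3 + ... + 386
= 387 * 386 / 2
= 149382 / 2
= 74691


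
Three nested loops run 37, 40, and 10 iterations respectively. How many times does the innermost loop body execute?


Loop 1 (outermost): 37 iterations
Loop 2 (middle): 40 iterations per outer
Loop 3 (innermost): 10 iterations per middle
Total = 37 * 40 * 10 = 14800


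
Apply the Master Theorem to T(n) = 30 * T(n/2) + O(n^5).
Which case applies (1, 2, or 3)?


The Master Theorem: T(n) = a*T(n/b) + O(n^c)
  a = 30, b = 2, c = 5
log_b(a) = log_2(30) ~ 4.907
Compare b^c with a: 2^5 = 32 > 30, so c > log_b(a).
Since c > log_b(a), Case 3 applies.
T(n) = O(n^5)
Master Theorem case = 3


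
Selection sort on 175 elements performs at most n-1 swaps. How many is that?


Each of the 174 passes places one element in its final position.
Pass 1: swap minimum into position 0
Pass 2: swap minimum of remaining into position 1
...
Pass 174: last two elements, one swap
Maximum swaps = 175 - 1 = 174


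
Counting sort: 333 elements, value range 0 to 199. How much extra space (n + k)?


n = 333 (output array)
k = 200 (count array for 200 distinct values)
Extra space = 333 + 200 = 533


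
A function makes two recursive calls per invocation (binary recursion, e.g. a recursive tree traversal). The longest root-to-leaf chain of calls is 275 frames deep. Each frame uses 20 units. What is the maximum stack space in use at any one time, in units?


Binary recursion: the two calls run one after the other, so only one root-to-leaf chain of frames is on the stack at a time.
Maximum depth (longest chain) = 275 frames
Each frame = 20 units
Max stack space = 275 * 20 = 5500


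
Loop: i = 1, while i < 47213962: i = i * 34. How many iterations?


i multiplies by 34 each step:
i = 1 -> 34 -> 1156 -> 39304 -> 1336336 -> 45435424 -> 1544804416 (stop)
Iterations = ceil(log_34(47213962)) = 6


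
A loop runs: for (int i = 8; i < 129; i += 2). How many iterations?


Loop starts at i = 8, increments by 2, stops when i >= 129.
Number of iterations = ceil((129 - 8) / 2)
= ceil(121 / 2)
= 61


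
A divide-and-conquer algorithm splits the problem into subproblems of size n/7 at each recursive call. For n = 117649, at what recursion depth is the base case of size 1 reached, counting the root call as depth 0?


At each depth, the problem size is divided by 7:
  Depth 0: problem size = 117649
  Depth 1: problem size = 16807
  Depth 2: problem size = 2401
  Depth 3: problem size = 343
  Depth 4: problem size = 49
  Depth 5: problem size = 7
  Depth 6: problem size = 1 (base case)
The base case is reached at depth log_7(117649) = 6 (the tree has 7 levels counting depth 0, but the depth asked for is 6).
Recursion depth = 6


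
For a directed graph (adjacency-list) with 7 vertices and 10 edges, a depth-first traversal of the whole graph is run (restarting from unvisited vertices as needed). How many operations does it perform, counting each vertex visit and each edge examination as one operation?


A full DFS traversal visits each vertex once and examines each edge once.
V = 7
E = 10
Sum = 7 + 10 = 17


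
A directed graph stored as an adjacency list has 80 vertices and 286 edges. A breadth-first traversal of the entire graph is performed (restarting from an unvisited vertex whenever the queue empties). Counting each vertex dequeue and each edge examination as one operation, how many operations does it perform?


A full BFS traversal dequeues each vertex once and examines each edge once.
Vertex visits: 80
Edge visits: 286
V + E = 80 + 286 = 366


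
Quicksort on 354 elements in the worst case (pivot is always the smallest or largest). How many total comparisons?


In the worst case, each partition step picks the worst pivot:
  Partition 1: 353 comparisons (n-1 elements to compare)
  Partition 2: 352 comparisons
  Partition 3: 351 comparisons
  Partition 4: 350 comparisons
  Partition 5: 349 comparisons
  ...
  Last partition: 0 comparisons
Total = (n-1) + (n-2) + ... + 1 + 0 = n*(n-1)/2
= 354*353/2 = 62481
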